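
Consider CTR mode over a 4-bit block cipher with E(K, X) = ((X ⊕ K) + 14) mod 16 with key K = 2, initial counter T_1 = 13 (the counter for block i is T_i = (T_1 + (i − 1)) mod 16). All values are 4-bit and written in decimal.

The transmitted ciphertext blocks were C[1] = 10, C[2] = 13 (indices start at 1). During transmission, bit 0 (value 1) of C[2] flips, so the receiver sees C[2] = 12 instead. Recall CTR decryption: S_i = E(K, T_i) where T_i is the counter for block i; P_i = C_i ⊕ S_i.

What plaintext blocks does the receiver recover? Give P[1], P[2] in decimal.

P[1] = 7, P[2] = 6

Only C[2] changed, to 12. In CTR, a change in C_i flips the same bit in P_i only; the keystream is unaffected. Decrypting the received ciphertext:
P[1]: T = 13, S = E(K, T) = 13; 10 ⊕ 13 = 7.
P[2]: T = 14, S = E(K, T) = 10; 12 ⊕ 10 = 6.
Blocks that differ from the original plaintext: P[2].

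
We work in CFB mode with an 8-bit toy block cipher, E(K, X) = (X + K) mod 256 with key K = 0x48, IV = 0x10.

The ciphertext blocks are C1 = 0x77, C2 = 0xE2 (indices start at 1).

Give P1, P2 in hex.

CFB decryption: P_i = C_i ⊕ E(K, C_{i−1}), with C_{0} = IV.
P1: E(K, 0x10) = 0x58; 0x77 ⊕ 0x58 = 0x2F.
P2: E(K, 0x77) = 0xBF; 0xE2 ⊕ 0xBF = 0x5D.

P1 = 0x2F, P2 = 0x5D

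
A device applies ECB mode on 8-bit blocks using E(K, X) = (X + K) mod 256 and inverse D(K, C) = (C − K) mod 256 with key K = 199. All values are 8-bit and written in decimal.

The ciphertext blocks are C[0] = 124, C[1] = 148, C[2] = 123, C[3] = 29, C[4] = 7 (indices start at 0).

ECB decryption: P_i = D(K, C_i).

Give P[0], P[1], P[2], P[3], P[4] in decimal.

P[0]: D(K, 124) = 181.
P[1]: D(K, 148) = 205.
P[2]: D(K, 123) = 180.
P[3]: D(K, 29) = 86.
P[4]: D(K, 7) = 64.

P[0] = 181, P[1] = 205, P[2] = 180, P[3] = 86, P[4] = 64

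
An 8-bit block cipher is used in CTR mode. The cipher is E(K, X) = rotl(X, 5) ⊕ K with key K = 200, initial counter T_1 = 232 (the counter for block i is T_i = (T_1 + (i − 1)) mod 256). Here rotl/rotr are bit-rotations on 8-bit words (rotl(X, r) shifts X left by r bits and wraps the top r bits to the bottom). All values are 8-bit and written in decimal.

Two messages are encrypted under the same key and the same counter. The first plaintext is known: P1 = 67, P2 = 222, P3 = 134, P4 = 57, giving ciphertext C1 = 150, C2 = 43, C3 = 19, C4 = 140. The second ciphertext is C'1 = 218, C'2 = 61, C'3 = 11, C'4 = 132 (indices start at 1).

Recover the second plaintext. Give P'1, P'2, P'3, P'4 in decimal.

P'1 = 15, P'2 = 200, P'3 = 158, P'4 = 49

In CTR with a reused counter, both messages share the same keystream S_i, so C_i ⊕ C'_i = P_i ⊕ P'_i and thus P'_i = P_i ⊕ C_i ⊕ C'_i.
P'1: 67 ⊕ 150 ⊕ 218 = 15.
P'2: 222 ⊕ 43 ⊕ 61 = 200.
P'3: 134 ⊕ 19 ⊕ 11 = 158.
P'4: 57 ⊕ 140 ⊕ 132 = 49.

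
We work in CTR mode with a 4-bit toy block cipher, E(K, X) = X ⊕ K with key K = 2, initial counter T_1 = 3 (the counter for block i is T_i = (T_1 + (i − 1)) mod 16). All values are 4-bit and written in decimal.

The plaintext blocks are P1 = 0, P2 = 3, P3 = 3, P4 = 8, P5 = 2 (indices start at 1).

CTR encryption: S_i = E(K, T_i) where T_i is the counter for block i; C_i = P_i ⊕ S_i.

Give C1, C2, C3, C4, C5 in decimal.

C1: T = 3, S = E(K, T) = 1; 0 ⊕ 1 = 1.
C2: T = 4, S = E(K, T) = 6; 3 ⊕ 6 = 5.
C3: T = 5, S = E(K, T) = 7; 3 ⊕ 7 = 4.
C4: T = 6, S = E(K, T) = 4; 8 ⊕ 4 = 12.
C5: T = 7, S = E(K, T) = 5; 2 ⊕ 5 = 7.

C1 = 1, C2 = 5, C3 = 4, C4 = 12, C5 = 7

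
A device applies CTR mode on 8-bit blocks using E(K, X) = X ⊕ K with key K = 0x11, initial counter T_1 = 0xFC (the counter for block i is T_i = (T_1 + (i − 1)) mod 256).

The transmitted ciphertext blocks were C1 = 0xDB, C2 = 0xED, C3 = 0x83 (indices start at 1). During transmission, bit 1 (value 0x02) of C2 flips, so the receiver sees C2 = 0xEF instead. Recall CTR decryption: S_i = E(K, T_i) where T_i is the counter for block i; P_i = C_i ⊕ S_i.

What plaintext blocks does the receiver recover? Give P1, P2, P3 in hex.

P1 = 0x36, P2 = 0x03, P3 = 0x6C

Only C2 changed, to 0xEF. In CTR, a change in C_i flips the same bit in P_i only; the keystream is unaffected. Decrypting the received ciphertext:
P1: T = 0xFC, S = E(K, T) = 0xED; 0xDB ⊕ 0xED = 0x36.
P2: T = 0xFD, S = E(K, T) = 0xEC; 0xEF ⊕ 0xEC = 0x03.
P3: T = 0xFE, S = E(K, T) = 0xEF; 0x83 ⊕ 0xEF = 0x6C.
Blocks that differ from the original plaintext: P2.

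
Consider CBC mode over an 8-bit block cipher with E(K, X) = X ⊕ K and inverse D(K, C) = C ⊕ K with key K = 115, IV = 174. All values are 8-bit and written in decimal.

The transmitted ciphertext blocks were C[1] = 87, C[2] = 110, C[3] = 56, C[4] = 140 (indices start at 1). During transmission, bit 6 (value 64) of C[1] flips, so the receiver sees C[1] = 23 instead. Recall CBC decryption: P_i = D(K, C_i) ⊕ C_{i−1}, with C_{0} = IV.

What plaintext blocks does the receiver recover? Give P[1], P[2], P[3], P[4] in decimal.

P[1] = 202, P[2] = 10, P[3] = 37, P[4] = 199

Only C[1] changed, to 23. In CBC, a change in C_i garbles P_i and flips the same bit in P_{i+1}. Decrypting the received ciphertext:
P[1]: D(K, 23) = 100; 100 ⊕ 174 = 202.
P[2]: D(K, 110) = 29; 29 ⊕ 23 = 10.
P[3]: D(K, 56) = 75; 75 ⊕ 110 = 37.
P[4]: D(K, 140) = 255; 255 ⊕ 56 = 199.
Blocks that differ from the original plaintext: P[1], P[2].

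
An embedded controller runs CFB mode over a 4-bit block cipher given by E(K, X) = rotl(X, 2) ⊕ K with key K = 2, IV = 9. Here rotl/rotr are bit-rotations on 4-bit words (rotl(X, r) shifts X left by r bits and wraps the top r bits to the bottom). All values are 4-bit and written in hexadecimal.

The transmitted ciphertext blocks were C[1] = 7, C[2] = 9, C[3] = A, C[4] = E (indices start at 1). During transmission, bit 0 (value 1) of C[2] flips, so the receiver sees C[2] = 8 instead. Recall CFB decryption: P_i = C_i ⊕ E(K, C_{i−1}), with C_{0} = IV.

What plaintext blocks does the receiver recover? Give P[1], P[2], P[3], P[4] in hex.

Only C[2] changed, to 8. In CFB, a change in C_i flips the same bit in P_i and garbles P_{i+1}. Decrypting the received ciphertext:
P[1]: E(K, 9) = 4; 7 ⊕ 4 = 3.
P[2]: E(K, 7) = F; 8 ⊕ F = 7.
P[3]: E(K, 8) = 0; A ⊕ 0 = A.
P[4]: E(K, A) = 8; E ⊕ 8 = 6.
Blocks that differ from the original plaintext: P[2], P[3].

P[1] = 3, P[2] = 7, P[3] = A, P[4] = 6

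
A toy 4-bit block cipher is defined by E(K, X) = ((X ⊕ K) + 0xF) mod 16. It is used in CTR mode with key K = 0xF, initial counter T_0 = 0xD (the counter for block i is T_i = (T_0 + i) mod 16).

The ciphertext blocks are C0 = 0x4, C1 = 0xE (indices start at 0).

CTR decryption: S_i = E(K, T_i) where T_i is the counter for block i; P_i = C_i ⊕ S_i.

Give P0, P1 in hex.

P0 = 0x5, P1 = 0xE

P0: T = 0xD, S = E(K, T) = 0x1; 0x4 ⊕ 0x1 = 0x5.
P1: T = 0xE, S = E(K, T) = 0x0; 0xE ⊕ 0x0 = 0xE.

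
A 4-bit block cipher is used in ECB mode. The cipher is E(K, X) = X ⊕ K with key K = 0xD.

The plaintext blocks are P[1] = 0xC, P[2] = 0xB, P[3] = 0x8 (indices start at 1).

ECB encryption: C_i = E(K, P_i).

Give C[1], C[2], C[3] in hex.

C[1]: E(K, 0xC) = 0x1.
C[2]: E(K, 0xB) = 0x6.
C[3]: E(K, 0x8) = 0x5.

C[1] = 0x1, C[2] = 0x6, C[3] = 0x5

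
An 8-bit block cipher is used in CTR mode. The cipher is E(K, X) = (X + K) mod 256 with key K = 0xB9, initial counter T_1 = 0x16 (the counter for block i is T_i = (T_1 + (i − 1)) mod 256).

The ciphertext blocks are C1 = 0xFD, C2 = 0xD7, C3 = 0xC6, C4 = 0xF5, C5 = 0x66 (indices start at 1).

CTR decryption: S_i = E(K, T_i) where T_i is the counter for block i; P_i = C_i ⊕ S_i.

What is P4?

P4 = 0x27

P4: T = 0x19, S = E(K, T) = 0xD2; 0xF5 ⊕ 0xD2 = 0x27.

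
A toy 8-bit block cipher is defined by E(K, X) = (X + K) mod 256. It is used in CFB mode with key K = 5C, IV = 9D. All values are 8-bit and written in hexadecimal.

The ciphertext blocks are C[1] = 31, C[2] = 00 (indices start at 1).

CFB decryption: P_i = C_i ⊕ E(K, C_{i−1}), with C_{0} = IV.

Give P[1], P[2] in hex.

P[1]: E(K, 9D) = F9; 31 ⊕ F9 = C8.
P[2]: E(K, 31) = 8D; 00 ⊕ 8D = 8D.

P[1] = C8, P[2] = 8D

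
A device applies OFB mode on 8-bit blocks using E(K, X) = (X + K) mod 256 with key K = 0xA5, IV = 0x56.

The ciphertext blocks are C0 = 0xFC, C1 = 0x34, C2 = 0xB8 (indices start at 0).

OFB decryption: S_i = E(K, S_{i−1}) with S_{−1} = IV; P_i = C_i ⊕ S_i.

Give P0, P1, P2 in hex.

P0 = 0x07, P1 = 0x94, P2 = 0xFD

P0: S = E(K, 0x56) = 0xFB; 0xFC ⊕ 0xFB = 0x07.
P1: S = E(K, 0xFB) = 0xA0; 0x34 ⊕ 0xA0 = 0x94.
P2: S = E(K, 0xA0) = 0x45; 0xB8 ⊕ 0x45 = 0xFD.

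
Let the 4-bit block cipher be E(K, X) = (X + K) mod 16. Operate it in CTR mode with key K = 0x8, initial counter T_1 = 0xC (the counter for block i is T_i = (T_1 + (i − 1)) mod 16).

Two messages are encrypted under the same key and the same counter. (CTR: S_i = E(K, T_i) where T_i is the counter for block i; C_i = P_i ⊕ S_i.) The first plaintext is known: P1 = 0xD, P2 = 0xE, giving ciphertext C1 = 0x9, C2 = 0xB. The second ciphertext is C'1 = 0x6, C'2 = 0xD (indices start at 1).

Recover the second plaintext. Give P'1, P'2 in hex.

In CTR with a reused counter, both messages share the same keystream S_i, so C_i ⊕ C'_i = P_i ⊕ P'_i and thus P'_i = P_i ⊕ C_i ⊕ C'_i.
P'1: 0xD ⊕ 0x9 ⊕ 0x6 = 0x2.
P'2: 0xE ⊕ 0xB ⊕ 0xD = 0x8.

P'1 = 0x2, P'2 = 0x8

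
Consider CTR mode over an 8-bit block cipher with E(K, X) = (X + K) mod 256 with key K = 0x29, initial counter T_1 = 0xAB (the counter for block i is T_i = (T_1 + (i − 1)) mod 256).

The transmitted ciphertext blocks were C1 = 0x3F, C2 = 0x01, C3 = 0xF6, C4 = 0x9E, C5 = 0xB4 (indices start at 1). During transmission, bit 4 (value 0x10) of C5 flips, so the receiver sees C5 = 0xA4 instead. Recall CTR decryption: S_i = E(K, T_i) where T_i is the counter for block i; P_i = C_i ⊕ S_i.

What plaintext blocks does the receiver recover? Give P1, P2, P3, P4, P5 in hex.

P1 = 0xEB, P2 = 0xD4, P3 = 0x20, P4 = 0x49, P5 = 0x7C

Only C5 changed, to 0xA4. In CTR, a change in C_i flips the same bit in P_i only; the keystream is unaffected. Decrypting the received ciphertext:
P1: T = 0xAB, S = E(K, T) = 0xD4; 0x3F ⊕ 0xD4 = 0xEB.
P2: T = 0xAC, S = E(K, T) = 0xD5; 0x01 ⊕ 0xD5 = 0xD4.
P3: T = 0xAD, S = E(K, T) = 0xD6; 0xF6 ⊕ 0xD6 = 0x20.
P4: T = 0xAE, S = E(K, T) = 0xD7; 0x9E ⊕ 0xD7 = 0x49.
P5: T = 0xAF, S = E(K, T) = 0xD8; 0xA4 ⊕ 0xD8 = 0x7C.
Blocks that differ from the original plaintext: P5.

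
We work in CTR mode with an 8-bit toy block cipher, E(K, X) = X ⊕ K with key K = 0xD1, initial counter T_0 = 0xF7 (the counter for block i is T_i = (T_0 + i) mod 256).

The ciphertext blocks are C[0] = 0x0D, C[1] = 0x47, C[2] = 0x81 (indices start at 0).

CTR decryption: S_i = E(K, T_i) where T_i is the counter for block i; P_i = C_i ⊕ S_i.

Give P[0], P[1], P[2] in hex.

P[0] = 0x2B, P[1] = 0x6E, P[2] = 0xA9

P[0]: T = 0xF7, S = E(K, T) = 0x26; 0x0D ⊕ 0x26 = 0x2B.
P[1]: T = 0xF8, S = E(K, T) = 0x29; 0x47 ⊕ 0x29 = 0x6E.
P[2]: T = 0xF9, S = E(K, T) = 0x28; 0x81 ⊕ 0x28 = 0xA9.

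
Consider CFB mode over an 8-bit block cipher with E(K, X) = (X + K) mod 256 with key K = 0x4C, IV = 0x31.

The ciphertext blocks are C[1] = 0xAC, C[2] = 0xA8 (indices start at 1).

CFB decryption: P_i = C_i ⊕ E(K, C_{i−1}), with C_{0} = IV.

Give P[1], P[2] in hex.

P[1] = 0xD1, P[2] = 0x50

P[1]: E(K, 0x31) = 0x7D; 0xAC ⊕ 0x7D = 0xD1.
P[2]: E(K, 0xAC) = 0xF8; 0xA8 ⊕ 0xF8 = 0x50.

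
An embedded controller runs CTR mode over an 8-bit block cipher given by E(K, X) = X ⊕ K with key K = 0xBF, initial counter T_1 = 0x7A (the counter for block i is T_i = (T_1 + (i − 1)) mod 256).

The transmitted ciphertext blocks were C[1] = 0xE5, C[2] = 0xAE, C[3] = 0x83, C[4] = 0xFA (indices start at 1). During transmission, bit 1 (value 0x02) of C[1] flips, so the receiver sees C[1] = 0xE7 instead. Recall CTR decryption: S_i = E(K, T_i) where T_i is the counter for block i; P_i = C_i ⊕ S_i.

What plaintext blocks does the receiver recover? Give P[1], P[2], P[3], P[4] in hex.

Only C[1] changed, to 0xE7. In CTR, a change in C_i flips the same bit in P_i only; the keystream is unaffected. Decrypting the received ciphertext:
P[1]: T = 0x7A, S = E(K, T) = 0xC5; 0xE7 ⊕ 0xC5 = 0x22.
P[2]: T = 0x7B, S = E(K, T) = 0xC4; 0xAE ⊕ 0xC4 = 0x6A.
P[3]: T = 0x7C, S = E(K, T) = 0xC3; 0x83 ⊕ 0xC3 = 0x40.
P[4]: T = 0x7D, S = E(K, T) = 0xC2; 0xFA ⊕ 0xC2 = 0x38.
Blocks that differ from the original plaintext: P[1].

P[1] = 0x22, P[2] = 0x6A, P[3] = 0x40, P[4] = 0x38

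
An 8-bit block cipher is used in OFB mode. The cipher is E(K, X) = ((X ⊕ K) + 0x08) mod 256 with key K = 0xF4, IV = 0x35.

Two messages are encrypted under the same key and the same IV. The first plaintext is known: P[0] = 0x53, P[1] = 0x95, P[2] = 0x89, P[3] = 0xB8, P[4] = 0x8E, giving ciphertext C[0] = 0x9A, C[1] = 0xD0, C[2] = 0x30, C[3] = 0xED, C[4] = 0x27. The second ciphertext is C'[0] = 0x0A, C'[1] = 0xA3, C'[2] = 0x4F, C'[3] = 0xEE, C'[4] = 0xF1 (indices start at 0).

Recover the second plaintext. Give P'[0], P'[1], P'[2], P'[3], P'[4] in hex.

In OFB with a reused IV, both messages share the same keystream S_i, so C_i ⊕ C'_i = P_i ⊕ P'_i and thus P'_i = P_i ⊕ C_i ⊕ C'_i.
P'[0]: 0x53 ⊕ 0x9A ⊕ 0x0A = 0xC3.
P'[1]: 0x95 ⊕ 0xD0 ⊕ 0xA3 = 0xE6.
P'[2]: 0x89 ⊕ 0x30 ⊕ 0x4F = 0xF6.
P'[3]: 0xB8 ⊕ 0xED ⊕ 0xEE = 0xBB.
P'[4]: 0x8E ⊕ 0x27 ⊕ 0xF1 = 0x58.

P'[0] = 0xC3, P'[1] = 0xE6, P'[2] = 0xF6, P'[3] = 0xBB, P'[4] = 0x58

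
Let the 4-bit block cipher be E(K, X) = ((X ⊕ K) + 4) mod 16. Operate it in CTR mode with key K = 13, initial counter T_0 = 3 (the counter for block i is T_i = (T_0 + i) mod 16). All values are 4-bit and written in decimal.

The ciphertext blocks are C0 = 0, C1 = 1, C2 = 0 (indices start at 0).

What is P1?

P1 = 12

CTR decryption: S_i = E(K, T_i) where T_i is the counter for block i; P_i = C_i ⊕ S_i.
P1: T = 4, S = E(K, T) = 13; 1 ⊕ 13 = 12.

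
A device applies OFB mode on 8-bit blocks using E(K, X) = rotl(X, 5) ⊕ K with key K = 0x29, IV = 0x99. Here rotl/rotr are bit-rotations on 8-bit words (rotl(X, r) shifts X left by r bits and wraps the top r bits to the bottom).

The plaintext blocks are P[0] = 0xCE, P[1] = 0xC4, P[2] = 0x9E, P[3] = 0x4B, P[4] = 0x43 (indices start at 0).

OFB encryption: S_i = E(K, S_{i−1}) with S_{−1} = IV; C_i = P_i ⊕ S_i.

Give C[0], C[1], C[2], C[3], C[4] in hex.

C[0] = 0xD4, C[1] = 0xAE, C[2] = 0xFA, C[3] = 0xEE, C[4] = 0xDE

C[0]: S = E(K, 0x99) = 0x1A; 0xCE ⊕ 0x1A = 0xD4.
C[1]: S = E(K, 0x1A) = 0x6A; 0xC4 ⊕ 0x6A = 0xAE.
C[2]: S = E(K, 0x6A) = 0x64; 0x9E ⊕ 0x64 = 0xFA.
C[3]: S = E(K, 0x64) = 0xA5; 0x4B ⊕ 0xA5 = 0xEE.
C[4]: S = E(K, 0xA5) = 0x9D; 0x43 ⊕ 0x9D = 0xDE.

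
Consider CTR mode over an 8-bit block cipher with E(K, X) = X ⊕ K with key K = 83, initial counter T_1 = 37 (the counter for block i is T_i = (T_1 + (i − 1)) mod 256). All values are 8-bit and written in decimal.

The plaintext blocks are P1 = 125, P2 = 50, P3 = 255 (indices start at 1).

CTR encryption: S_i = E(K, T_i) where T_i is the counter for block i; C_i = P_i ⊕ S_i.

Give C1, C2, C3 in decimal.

C1 = 11, C2 = 71, C3 = 139

C1: T = 37, S = E(K, T) = 118; 125 ⊕ 118 = 11.
C2: T = 38, S = E(K, T) = 117; 50 ⊕ 117 = 71.
C3: T = 39, S = E(K, T) = 116; 255 ⊕ 116 = 139.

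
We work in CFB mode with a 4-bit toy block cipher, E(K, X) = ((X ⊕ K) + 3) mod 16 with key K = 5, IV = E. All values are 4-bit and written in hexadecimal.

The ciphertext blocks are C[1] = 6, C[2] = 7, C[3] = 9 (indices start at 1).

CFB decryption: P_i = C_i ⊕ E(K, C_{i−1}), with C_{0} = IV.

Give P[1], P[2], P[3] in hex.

P[1]: E(K, E) = E; 6 ⊕ E = 8.
P[2]: E(K, 6) = 6; 7 ⊕ 6 = 1.
P[3]: E(K, 7) = 5; 9 ⊕ 5 = C.

P[1] = 8, P[2] = 1, P[3] = C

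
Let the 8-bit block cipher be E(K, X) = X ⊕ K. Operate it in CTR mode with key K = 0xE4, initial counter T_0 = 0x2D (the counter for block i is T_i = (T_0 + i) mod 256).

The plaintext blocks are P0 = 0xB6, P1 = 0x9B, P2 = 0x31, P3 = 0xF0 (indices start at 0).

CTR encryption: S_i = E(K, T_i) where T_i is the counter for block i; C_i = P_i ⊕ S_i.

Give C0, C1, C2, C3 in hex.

C0: T = 0x2D, S = E(K, T) = 0xC9; 0xB6 ⊕ 0xC9 = 0x7F.
C1: T = 0x2E, S = E(K, T) = 0xCA; 0x9B ⊕ 0xCA = 0x51.
C2: T = 0x2F, S = E(K, T) = 0xCB; 0x31 ⊕ 0xCB = 0xFA.
C3: T = 0x30, S = E(K, T) = 0xD4; 0xF0 ⊕ 0xD4 = 0x24.

C0 = 0x7F, C1 = 0x51, C2 = 0xFA, C3 = 0x24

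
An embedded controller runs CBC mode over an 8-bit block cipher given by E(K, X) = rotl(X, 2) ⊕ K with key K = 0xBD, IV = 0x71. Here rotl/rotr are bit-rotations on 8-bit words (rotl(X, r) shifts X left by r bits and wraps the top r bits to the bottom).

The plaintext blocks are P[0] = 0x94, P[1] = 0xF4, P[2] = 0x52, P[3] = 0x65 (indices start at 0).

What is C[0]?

C[0] = 0x2A

CBC encryption: C_i = E(K, P_i ⊕ C_{i−1}), with C_{−1} = IV.
C[0]: P[0] ⊕ 0x71 = 0xE5; E(K, 0xE5) = 0x2A.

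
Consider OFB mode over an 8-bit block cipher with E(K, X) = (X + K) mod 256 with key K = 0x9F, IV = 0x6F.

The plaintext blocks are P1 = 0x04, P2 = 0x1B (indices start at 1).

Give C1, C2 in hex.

C1 = 0x0A, C2 = 0xB6

OFB encryption: S_i = E(K, S_{i−1}) with S_{0} = IV; C_i = P_i ⊕ S_i.
C1: S = E(K, 0x6F) = 0x0E; 0x04 ⊕ 0x0E = 0x0A.
C2: S = E(K, 0x0E) = 0xAD; 0x1B ⊕ 0xAD = 0xB6.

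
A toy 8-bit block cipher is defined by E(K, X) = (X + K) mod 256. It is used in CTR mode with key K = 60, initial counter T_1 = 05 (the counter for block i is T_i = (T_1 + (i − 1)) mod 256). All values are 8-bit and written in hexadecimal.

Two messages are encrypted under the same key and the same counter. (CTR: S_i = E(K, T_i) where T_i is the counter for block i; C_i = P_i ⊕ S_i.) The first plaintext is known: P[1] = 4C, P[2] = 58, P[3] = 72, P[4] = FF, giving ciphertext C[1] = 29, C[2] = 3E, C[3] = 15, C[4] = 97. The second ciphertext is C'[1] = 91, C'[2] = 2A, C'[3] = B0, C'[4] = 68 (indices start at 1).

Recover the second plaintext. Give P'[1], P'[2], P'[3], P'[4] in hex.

In CTR with a reused counter, both messages share the same keystream S_i, so C_i ⊕ C'_i = P_i ⊕ P'_i and thus P'_i = P_i ⊕ C_i ⊕ C'_i.
P'[1]: 4C ⊕ 29 ⊕ 91 = F4.
P'[2]: 58 ⊕ 3E ⊕ 2A = 4C.
P'[3]: 72 ⊕ 15 ⊕ B0 = D7.
P'[4]: FF ⊕ 97 ⊕ 68 = 00.

P'[1] = F4, P'[2] = 4C, P'[3] = D7, P'[4] = 00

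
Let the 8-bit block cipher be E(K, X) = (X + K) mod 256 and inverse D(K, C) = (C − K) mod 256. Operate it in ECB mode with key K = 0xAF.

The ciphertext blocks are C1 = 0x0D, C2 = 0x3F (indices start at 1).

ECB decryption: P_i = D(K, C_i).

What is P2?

P2 = 0x90

P2: D(K, 0x3F) = 0x90.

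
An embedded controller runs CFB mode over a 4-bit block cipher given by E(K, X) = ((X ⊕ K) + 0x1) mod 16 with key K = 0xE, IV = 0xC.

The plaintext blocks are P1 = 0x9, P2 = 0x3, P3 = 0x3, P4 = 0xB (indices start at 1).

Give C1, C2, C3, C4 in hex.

C1 = 0xA, C2 = 0x6, C3 = 0xA, C4 = 0xE

CFB encryption: C_i = P_i ⊕ E(K, C_{i−1}), with C_{0} = IV.
C1: E(K, 0xC) = 0x3; 0x9 ⊕ 0x3 = 0xA.
C2: E(K, 0xA) = 0x5; 0x3 ⊕ 0x5 = 0x6.
C3: E(K, 0x6) = 0x9; 0x3 ⊕ 0x9 = 0xA.
C4: E(K, 0xA) = 0x5; 0xB ⊕ 0x5 = 0xE.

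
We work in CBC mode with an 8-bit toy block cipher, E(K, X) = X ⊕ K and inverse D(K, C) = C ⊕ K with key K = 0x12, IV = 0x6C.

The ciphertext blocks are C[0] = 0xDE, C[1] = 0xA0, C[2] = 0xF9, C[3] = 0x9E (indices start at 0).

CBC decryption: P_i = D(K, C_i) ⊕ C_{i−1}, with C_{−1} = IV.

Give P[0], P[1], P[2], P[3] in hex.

P[0] = 0xA0, P[1] = 0x6C, P[2] = 0x4B, P[3] = 0x75

P[0]: D(K, 0xDE) = 0xCC; 0xCC ⊕ 0x6C = 0xA0.
P[1]: D(K, 0xA0) = 0xB2; 0xB2 ⊕ 0xDE = 0x6C.
P[2]: D(K, 0xF9) = 0xEB; 0xEB ⊕ 0xA0 = 0x4B.
P[3]: D(K, 0x9E) = 0x8C; 0x8C ⊕ 0xF9 = 0x75.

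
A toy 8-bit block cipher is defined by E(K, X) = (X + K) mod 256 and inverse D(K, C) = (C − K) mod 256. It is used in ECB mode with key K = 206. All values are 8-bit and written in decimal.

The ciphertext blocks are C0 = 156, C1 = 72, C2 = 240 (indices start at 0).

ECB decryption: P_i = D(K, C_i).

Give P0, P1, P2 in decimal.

P0: D(K, 156) = 206.
P1: D(K, 72) = 122.
P2: D(K, 240) = 34.

P0 = 206, P1 = 122, P2 = 34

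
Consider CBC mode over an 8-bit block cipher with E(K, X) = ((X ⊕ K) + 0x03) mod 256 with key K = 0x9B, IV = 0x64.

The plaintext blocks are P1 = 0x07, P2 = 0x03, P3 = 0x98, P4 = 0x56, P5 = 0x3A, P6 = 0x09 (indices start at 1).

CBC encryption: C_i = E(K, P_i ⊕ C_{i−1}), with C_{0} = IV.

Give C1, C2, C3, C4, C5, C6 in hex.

C1 = 0xFB, C2 = 0x66, C3 = 0x68, C4 = 0xA8, C5 = 0x0C, C6 = 0xA1

C1: P1 ⊕ 0x64 = 0x63; E(K, 0x63) = 0xFB.
C2: P2 ⊕ 0xFB = 0xF8; E(K, 0xF8) = 0x66.
C3: P3 ⊕ 0x66 = 0xFE; E(K, 0xFE) = 0x68.
C4: P4 ⊕ 0x68 = 0x3E; E(K, 0x3E) = 0xA8.
C5: P5 ⊕ 0xA8 = 0x92; E(K, 0x92) = 0x0C.
C6: P6 ⊕ 0x0C = 0x05; E(K, 0x05) = 0xA1.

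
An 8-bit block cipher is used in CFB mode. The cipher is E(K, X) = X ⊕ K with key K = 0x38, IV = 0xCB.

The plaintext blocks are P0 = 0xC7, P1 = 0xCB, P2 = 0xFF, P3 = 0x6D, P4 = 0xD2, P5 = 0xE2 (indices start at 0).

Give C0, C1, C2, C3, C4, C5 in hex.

C0 = 0x34, C1 = 0xC7, C2 = 0x00, C3 = 0x55, C4 = 0xBF, C5 = 0x65

CFB encryption: C_i = P_i ⊕ E(K, C_{i−1}), with C_{−1} = IV.
C0: E(K, 0xCB) = 0xF3; 0xC7 ⊕ 0xF3 = 0x34.
C1: E(K, 0x34) = 0x0C; 0xCB ⊕ 0x0C = 0xC7.
C2: E(K, 0xC7) = 0xFF; 0xFF ⊕ 0xFF = 0x00.
C3: E(K, 0x00) = 0x38; 0x6D ⊕ 0x38 = 0x55.
C4: E(K, 0x55) = 0x6D; 0xD2 ⊕ 0x6D = 0xBF.
C5: E(K, 0xBF) = 0x87; 0xE2 ⊕ 0x87 = 0x65.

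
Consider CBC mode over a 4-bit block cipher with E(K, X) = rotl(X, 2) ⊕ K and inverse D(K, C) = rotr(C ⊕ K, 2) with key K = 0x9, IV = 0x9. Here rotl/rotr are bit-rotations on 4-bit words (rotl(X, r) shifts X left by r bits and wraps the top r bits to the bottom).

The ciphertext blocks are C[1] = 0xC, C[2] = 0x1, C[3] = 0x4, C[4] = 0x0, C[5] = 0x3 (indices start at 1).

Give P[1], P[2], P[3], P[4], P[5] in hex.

P[1] = 0xC, P[2] = 0xE, P[3] = 0x6, P[4] = 0x2, P[5] = 0xA

CBC decryption: P_i = D(K, C_i) ⊕ C_{i−1}, with C_{0} = IV.
P[1]: D(K, 0xC) = 0x5; 0x5 ⊕ 0x9 = 0xC.
P[2]: D(K, 0x1) = 0x2; 0x2 ⊕ 0xC = 0xE.
P[3]: D(K, 0x4) = 0x7; 0x7 ⊕ 0x1 = 0x6.
P[4]: D(K, 0x0) = 0x6; 0x6 ⊕ 0x4 = 0x2.
P[5]: D(K, 0x3) = 0xA; 0xA ⊕ 0x0 = 0xA.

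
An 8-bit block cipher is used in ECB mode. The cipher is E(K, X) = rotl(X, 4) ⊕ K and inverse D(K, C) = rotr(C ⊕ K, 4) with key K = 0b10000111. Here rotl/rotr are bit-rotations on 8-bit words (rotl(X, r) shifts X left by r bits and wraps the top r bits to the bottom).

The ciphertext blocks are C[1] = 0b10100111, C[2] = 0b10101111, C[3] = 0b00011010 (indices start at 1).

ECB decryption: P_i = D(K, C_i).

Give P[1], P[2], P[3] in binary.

P[1] = 0b00000010, P[2] = 0b10000010, P[3] = 0b11011001

P[1]: D(K, 0b10100111) = 0b00000010.
P[2]: D(K, 0b10101111) = 0b10000010.
P[3]: D(K, 0b00011010) = 0b11011001.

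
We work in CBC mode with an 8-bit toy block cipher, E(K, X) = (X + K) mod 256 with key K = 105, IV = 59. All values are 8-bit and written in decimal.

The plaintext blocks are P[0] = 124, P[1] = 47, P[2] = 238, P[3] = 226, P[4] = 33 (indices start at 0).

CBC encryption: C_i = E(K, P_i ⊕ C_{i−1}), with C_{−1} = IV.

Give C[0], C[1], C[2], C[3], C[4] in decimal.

C[0]: P[0] ⊕ 59 = 71; E(K, 71) = 176.
C[1]: P[1] ⊕ 176 = 159; E(K, 159) = 8.
C[2]: P[2] ⊕ 8 = 230; E(K, 230) = 79.
C[3]: P[3] ⊕ 79 = 173; E(K, 173) = 22.
C[4]: P[4] ⊕ 22 = 55; E(K, 55) = 160.

C[0] = 176, C[1] = 8, C[2] = 79, C[3] = 22, C[4] = 160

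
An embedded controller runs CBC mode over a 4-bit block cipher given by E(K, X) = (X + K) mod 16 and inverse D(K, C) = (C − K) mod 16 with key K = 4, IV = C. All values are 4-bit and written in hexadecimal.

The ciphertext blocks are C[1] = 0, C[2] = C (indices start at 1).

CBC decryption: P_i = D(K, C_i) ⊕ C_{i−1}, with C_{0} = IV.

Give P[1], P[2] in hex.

P[1]: D(K, 0) = C; C ⊕ C = 0.
P[2]: D(K, C) = 8; 8 ⊕ 0 = 8.

P[1] = 0, P[2] = 8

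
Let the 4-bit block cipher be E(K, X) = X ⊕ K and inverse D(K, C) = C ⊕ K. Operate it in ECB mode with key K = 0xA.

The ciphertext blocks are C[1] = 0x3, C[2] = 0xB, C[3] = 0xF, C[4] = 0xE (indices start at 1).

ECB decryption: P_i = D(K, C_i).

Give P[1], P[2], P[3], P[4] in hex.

P[1]: D(K, 0x3) = 0x9.
P[2]: D(K, 0xB) = 0x1.
P[3]: D(K, 0xF) = 0x5.
P[4]: D(K, 0xE) = 0x4.

P[1] = 0x9, P[2] = 0x1, P[3] = 0x5, P[4] = 0x4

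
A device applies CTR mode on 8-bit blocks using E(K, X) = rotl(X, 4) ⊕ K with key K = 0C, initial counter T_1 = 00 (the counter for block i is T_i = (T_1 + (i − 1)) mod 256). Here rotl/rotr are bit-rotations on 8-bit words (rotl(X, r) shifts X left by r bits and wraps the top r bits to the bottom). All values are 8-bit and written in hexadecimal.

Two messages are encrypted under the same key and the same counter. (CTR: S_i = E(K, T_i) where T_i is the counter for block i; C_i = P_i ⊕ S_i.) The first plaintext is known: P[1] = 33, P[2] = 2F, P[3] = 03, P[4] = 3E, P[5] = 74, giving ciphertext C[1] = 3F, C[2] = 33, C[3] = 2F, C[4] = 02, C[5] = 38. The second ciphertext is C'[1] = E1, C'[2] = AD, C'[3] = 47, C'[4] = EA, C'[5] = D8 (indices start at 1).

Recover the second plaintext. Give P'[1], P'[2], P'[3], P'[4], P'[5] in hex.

P'[1] = ED, P'[2] = B1, P'[3] = 6B, P'[4] = D6, P'[5] = 94

In CTR with a reused counter, both messages share the same keystream S_i, so C_i ⊕ C'_i = P_i ⊕ P'_i and thus P'_i = P_i ⊕ C_i ⊕ C'_i.
P'[1]: 33 ⊕ 3F ⊕ E1 = ED.
P'[2]: 2F ⊕ 33 ⊕ AD = B1.
P'[3]: 03 ⊕ 2F ⊕ 47 = 6B.
P'[4]: 3E ⊕ 02 ⊕ EA = D6.
P'[5]: 74 ⊕ 38 ⊕ D8 = 94.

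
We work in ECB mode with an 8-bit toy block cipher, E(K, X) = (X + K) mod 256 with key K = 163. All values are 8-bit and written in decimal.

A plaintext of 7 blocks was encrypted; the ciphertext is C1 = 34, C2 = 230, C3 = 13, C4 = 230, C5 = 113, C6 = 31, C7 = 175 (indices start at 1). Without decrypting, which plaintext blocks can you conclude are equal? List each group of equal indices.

P2 = P4

ECB encrypts each block independently with the same key, so equal ciphertext blocks imply equal plaintext blocks.
C2 = C4 = 230, so P2 = P4.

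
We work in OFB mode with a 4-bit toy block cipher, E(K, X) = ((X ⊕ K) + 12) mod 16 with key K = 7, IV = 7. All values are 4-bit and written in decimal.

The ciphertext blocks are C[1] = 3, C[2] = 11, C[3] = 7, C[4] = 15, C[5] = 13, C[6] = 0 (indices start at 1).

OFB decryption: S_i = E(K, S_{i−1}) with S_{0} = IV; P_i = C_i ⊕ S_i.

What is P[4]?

P[1]: S = E(K, 7) = 12; 3 ⊕ 12 = 15.
P[2]: S = E(K, 12) = 7; 11 ⊕ 7 = 12.
P[3]: S = E(K, 7) = 12; 7 ⊕ 12 = 11.
P[4]: S = E(K, 12) = 7; 15 ⊕ 7 = 8.

P[4] = 8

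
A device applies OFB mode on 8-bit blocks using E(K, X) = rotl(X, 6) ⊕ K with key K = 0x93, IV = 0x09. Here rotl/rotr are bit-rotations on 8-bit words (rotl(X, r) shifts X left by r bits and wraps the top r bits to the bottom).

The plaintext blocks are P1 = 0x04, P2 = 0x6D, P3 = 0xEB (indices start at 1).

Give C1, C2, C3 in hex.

C1 = 0xD5, C2 = 0x8A, C3 = 0x81

OFB encryption: S_i = E(K, S_{i−1}) with S_{0} = IV; C_i = P_i ⊕ S_i.
C1: S = E(K, 0x09) = 0xD1; 0x04 ⊕ 0xD1 = 0xD5.
C2: S = E(K, 0xD1) = 0xE7; 0x6D ⊕ 0xE7 = 0x8A.
C3: S = E(K, 0xE7) = 0x6A; 0xEB ⊕ 0x6A = 0x81.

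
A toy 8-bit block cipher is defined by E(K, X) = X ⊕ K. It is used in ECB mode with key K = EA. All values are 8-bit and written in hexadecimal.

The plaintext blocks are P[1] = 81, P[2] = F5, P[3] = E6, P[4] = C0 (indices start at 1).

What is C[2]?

C[2] = 1F

ECB encryption: C_i = E(K, P_i).
C[2]: E(K, F5) = 1F.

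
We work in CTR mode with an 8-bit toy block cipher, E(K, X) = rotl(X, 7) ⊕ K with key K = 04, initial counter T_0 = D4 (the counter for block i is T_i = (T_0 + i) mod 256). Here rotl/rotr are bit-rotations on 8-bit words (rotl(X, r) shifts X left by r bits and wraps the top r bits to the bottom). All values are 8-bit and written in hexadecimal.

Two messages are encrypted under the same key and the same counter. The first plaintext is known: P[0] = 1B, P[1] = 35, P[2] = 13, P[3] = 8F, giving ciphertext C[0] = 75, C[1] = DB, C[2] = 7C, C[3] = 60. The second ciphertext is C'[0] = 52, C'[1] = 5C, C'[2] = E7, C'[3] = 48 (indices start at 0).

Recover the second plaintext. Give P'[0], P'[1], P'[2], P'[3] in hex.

In CTR with a reused counter, both messages share the same keystream S_i, so C_i ⊕ C'_i = P_i ⊕ P'_i and thus P'_i = P_i ⊕ C_i ⊕ C'_i.
P'[0]: 1B ⊕ 75 ⊕ 52 = 3C.
P'[1]: 35 ⊕ DB ⊕ 5C = B2.
P'[2]: 13 ⊕ 7C ⊕ E7 = 88.
P'[3]: 8F ⊕ 60 ⊕ 48 = A7.

P'[0] = 3C, P'[1] = B2, P'[2] = 88, P'[3] = A7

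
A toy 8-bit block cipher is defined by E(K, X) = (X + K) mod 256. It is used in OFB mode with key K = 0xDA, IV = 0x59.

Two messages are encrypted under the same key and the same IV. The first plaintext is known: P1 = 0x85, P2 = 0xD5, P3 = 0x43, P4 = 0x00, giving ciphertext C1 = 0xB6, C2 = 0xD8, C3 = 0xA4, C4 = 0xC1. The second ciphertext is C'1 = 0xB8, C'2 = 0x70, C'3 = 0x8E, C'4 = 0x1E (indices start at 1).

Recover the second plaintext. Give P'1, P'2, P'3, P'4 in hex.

P'1 = 0x8B, P'2 = 0x7D, P'3 = 0x69, P'4 = 0xDF

In OFB with a reused IV, both messages share the same keystream S_i, so C_i ⊕ C'_i = P_i ⊕ P'_i and thus P'_i = P_i ⊕ C_i ⊕ C'_i.
P'1: 0x85 ⊕ 0xB6 ⊕ 0xB8 = 0x8B.
P'2: 0xD5 ⊕ 0xD8 ⊕ 0x70 = 0x7D.
P'3: 0x43 ⊕ 0xA4 ⊕ 0x8E = 0x69.
P'4: 0x00 ⊕ 0xC1 ⊕ 0x1E = 0xDF.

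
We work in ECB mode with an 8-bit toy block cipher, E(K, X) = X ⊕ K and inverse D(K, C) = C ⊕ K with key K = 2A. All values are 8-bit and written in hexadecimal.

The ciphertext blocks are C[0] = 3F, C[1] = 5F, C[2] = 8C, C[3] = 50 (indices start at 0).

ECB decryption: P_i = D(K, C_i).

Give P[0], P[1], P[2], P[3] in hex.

P[0] = 15, P[1] = 75, P[2] = A6, P[3] = 7A

P[0]: D(K, 3F) = 15.
P[1]: D(K, 5F) = 75.
P[2]: D(K, 8C) = A6.
P[3]: D(K, 50) = 7A.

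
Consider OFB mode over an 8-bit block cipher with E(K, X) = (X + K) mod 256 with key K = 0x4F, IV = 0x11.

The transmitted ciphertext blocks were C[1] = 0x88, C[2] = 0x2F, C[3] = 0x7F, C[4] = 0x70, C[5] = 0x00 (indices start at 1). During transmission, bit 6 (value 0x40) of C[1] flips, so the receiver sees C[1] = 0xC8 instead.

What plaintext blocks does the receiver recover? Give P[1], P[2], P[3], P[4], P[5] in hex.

OFB decryption: S_i = E(K, S_{i−1}) with S_{0} = IV; P_i = C_i ⊕ S_i.
Only C[1] changed, to 0xC8. In OFB, a change in C_i flips the same bit in P_i only; the keystream is unaffected. Decrypting the received ciphertext:
P[1]: S = E(K, 0x11) = 0x60; 0xC8 ⊕ 0x60 = 0xA8.
P[2]: S = E(K, 0x60) = 0xAF; 0x2F ⊕ 0xAF = 0x80.
P[3]: S = E(K, 0xAF) = 0xFE; 0x7F ⊕ 0xFE = 0x81.
P[4]: S = E(K, 0xFE) = 0x4D; 0x70 ⊕ 0x4D = 0x3D.
P[5]: S = E(K, 0x4D) = 0x9C; 0x00 ⊕ 0x9C = 0x9C.
Blocks that differ from the original plaintext: P[1].

P[1] = 0xA8, P[2] = 0x80, P[3] = 0x81, P[4] = 0x3D, P[5] = 0x9C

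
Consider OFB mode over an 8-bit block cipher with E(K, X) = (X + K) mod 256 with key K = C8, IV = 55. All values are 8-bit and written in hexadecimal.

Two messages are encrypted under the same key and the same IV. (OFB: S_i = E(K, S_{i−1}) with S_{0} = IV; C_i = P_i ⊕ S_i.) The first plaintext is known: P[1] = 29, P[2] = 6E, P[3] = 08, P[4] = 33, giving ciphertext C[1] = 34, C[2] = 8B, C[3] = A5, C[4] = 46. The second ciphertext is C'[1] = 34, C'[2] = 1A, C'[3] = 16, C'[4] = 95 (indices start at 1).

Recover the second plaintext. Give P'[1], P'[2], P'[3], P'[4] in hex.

In OFB with a reused IV, both messages share the same keystream S_i, so C_i ⊕ C'_i = P_i ⊕ P'_i and thus P'_i = P_i ⊕ C_i ⊕ C'_i.
P'[1]: 29 ⊕ 34 ⊕ 34 = 29.
P'[2]: 6E ⊕ 8B ⊕ 1A = FF.
P'[3]: 08 ⊕ A5 ⊕ 16 = BB.
P'[4]: 33 ⊕ 46 ⊕ 95 = E0.

P'[1] = 29, P'[2] = FF, P'[3] = BB, P'[4] = E0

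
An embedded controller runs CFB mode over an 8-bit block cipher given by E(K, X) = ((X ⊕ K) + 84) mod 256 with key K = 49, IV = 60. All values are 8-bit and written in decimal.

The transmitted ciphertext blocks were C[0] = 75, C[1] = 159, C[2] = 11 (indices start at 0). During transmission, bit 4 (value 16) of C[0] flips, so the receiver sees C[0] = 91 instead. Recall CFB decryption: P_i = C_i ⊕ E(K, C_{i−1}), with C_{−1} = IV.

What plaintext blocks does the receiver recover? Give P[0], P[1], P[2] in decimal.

P[0] = 58, P[1] = 33, P[2] = 9

Only C[0] changed, to 91. In CFB, a change in C_i flips the same bit in P_i and garbles P_{i+1}. Decrypting the received ciphertext:
P[0]: E(K, 60) = 97; 91 ⊕ 97 = 58.
P[1]: E(K, 91) = 190; 159 ⊕ 190 = 33.
P[2]: E(K, 159) = 2; 11 ⊕ 2 = 9.
Blocks that differ from the original plaintext: P[0], P[1].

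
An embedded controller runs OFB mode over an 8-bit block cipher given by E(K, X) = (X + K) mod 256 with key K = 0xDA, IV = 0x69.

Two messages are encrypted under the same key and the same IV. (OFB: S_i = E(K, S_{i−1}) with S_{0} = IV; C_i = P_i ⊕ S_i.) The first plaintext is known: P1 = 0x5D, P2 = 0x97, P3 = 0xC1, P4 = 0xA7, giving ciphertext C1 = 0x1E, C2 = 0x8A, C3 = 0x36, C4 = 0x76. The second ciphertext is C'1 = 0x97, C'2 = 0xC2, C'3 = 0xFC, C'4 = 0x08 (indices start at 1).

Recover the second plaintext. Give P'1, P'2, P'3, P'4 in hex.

P'1 = 0xD4, P'2 = 0xDF, P'3 = 0x0B, P'4 = 0xD9

In OFB with a reused IV, both messages share the same keystream S_i, so C_i ⊕ C'_i = P_i ⊕ P'_i and thus P'_i = P_i ⊕ C_i ⊕ C'_i.
P'1: 0x5D ⊕ 0x1E ⊕ 0x97 = 0xD4.
P'2: 0x97 ⊕ 0x8A ⊕ 0xC2 = 0xDF.
P'3: 0xC1 ⊕ 0x36 ⊕ 0xFC = 0x0B.
P'4: 0xA7 ⊕ 0x76 ⊕ 0x08 = 0xD9.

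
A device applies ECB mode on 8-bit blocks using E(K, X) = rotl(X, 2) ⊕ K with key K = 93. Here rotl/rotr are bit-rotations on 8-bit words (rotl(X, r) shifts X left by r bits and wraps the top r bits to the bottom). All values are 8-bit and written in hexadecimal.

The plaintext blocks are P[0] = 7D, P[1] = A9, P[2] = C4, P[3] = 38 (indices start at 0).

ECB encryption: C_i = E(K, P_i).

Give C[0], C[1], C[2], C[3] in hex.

C[0] = 66, C[1] = 35, C[2] = 80, C[3] = 73

C[0]: E(K, 7D) = 66.
C[1]: E(K, A9) = 35.
C[2]: E(K, C4) = 80.
C[3]: E(K, 38) = 73.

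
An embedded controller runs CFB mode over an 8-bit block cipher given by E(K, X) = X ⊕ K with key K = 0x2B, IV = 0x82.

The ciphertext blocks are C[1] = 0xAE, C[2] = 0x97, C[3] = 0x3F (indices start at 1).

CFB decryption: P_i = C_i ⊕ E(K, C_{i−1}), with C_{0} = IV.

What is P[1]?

P[1] = 0x07

P[1]: E(K, 0x82) = 0xA9; 0xAE ⊕ 0xA9 = 0x07.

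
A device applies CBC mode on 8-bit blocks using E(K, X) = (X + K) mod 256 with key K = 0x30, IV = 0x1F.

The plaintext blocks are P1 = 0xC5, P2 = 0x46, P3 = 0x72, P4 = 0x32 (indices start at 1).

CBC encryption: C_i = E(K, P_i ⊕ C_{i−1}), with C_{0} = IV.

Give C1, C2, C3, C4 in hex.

C1: P1 ⊕ 0x1F = 0xDA; E(K, 0xDA) = 0x0A.
C2: P2 ⊕ 0x0A = 0x4C; E(K, 0x4C) = 0x7C.
C3: P3 ⊕ 0x7C = 0x0E; E(K, 0x0E) = 0x3E.
C4: P4 ⊕ 0x3E = 0x0C; E(K, 0x0C) = 0x3C.

C1 = 0x0A, C2 = 0x7C, C3 = 0x3E, C4 = 0x3C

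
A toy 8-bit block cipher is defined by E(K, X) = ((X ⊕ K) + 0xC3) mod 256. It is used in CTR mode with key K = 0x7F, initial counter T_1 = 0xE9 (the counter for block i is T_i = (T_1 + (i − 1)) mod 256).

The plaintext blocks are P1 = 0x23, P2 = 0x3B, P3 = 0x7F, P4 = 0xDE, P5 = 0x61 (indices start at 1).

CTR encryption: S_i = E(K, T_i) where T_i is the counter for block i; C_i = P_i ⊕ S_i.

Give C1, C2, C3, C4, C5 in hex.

C1 = 0x7A, C2 = 0x63, C3 = 0x28, C4 = 0x88, C5 = 0x34

C1: T = 0xE9, S = E(K, T) = 0x59; 0x23 ⊕ 0x59 = 0x7A.
C2: T = 0xEA, S = E(K, T) = 0x58; 0x3B ⊕ 0x58 = 0x63.
C3: T = 0xEB, S = E(K, T) = 0x57; 0x7F ⊕ 0x57 = 0x28.
C4: T = 0xEC, S = E(K, T) = 0x56; 0xDE ⊕ 0x56 = 0x88.
C5: T = 0xED, S = E(K, T) = 0x55; 0x61 ⊕ 0x55 = 0x34.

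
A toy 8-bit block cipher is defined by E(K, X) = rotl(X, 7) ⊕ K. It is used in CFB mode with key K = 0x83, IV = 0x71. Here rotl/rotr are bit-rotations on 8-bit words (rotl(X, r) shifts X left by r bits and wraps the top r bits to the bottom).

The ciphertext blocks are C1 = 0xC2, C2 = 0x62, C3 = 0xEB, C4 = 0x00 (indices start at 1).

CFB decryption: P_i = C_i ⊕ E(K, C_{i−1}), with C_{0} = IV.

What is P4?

P4: E(K, 0xEB) = 0x76; 0x00 ⊕ 0x76 = 0x76.

P4 = 0x76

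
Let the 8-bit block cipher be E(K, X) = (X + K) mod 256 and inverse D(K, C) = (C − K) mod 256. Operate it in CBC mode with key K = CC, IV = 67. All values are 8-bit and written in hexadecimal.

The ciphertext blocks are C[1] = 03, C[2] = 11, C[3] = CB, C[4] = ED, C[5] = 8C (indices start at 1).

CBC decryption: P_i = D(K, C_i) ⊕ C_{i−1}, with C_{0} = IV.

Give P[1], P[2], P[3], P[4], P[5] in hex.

P[1] = 50, P[2] = 46, P[3] = EE, P[4] = EA, P[5] = 2D

P[1]: D(K, 03) = 37; 37 ⊕ 67 = 50.
P[2]: D(K, 11) = 45; 45 ⊕ 03 = 46.
P[3]: D(K, CB) = FF; FF ⊕ 11 = EE.
P[4]: D(K, ED) = 21; 21 ⊕ CB = EA.
P[5]: D(K, 8C) = C0; C0 ⊕ ED = 2D.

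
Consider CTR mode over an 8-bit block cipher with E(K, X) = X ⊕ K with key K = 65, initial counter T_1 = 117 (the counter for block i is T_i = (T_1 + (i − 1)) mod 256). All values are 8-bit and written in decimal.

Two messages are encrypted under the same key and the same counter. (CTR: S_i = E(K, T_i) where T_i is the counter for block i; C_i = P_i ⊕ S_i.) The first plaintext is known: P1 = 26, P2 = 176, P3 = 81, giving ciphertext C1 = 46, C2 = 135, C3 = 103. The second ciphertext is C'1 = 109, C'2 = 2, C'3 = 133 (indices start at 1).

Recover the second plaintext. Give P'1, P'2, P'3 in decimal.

P'1 = 89, P'2 = 53, P'3 = 179

In CTR with a reused counter, both messages share the same keystream S_i, so C_i ⊕ C'_i = P_i ⊕ P'_i and thus P'_i = P_i ⊕ C_i ⊕ C'_i.
P'1: 26 ⊕ 46 ⊕ 109 = 89.
P'2: 176 ⊕ 135 ⊕ 2 = 53.
P'3: 81 ⊕ 103 ⊕ 133 = 179.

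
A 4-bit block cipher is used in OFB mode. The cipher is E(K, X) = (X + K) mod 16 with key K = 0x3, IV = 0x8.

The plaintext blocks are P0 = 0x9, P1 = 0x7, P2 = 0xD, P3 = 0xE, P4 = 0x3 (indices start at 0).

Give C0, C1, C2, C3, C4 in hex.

C0 = 0x2, C1 = 0x9, C2 = 0xC, C3 = 0xA, C4 = 0x4

OFB encryption: S_i = E(K, S_{i−1}) with S_{−1} = IV; C_i = P_i ⊕ S_i.
C0: S = E(K, 0x8) = 0xB; 0x9 ⊕ 0xB = 0x2.
C1: S = E(K, 0xB) = 0xE; 0x7 ⊕ 0xE = 0x9.
C2: S = E(K, 0xE) = 0x1; 0xD ⊕ 0x1 = 0xC.
C3: S = E(K, 0x1) = 0x4; 0xE ⊕ 0x4 = 0xA.
C4: S = E(K, 0x4) = 0x7; 0x3 ⊕ 0x7 = 0x4.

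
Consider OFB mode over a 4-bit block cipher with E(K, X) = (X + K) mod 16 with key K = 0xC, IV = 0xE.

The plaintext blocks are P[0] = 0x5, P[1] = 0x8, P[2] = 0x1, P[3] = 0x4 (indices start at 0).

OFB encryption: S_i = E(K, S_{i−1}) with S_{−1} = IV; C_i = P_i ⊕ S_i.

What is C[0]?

C[0]: S = E(K, 0xE) = 0xA; 0x5 ⊕ 0xA = 0xF.

C[0] = 0xF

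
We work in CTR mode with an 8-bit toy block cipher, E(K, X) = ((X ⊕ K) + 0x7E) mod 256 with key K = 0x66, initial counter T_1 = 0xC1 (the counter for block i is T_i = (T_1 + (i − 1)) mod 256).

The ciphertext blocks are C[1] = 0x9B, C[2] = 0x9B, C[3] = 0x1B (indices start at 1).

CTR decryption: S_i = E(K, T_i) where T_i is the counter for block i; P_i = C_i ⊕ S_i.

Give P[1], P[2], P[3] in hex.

P[1]: T = 0xC1, S = E(K, T) = 0x25; 0x9B ⊕ 0x25 = 0xBE.
P[2]: T = 0xC2, S = E(K, T) = 0x22; 0x9B ⊕ 0x22 = 0xB9.
P[3]: T = 0xC3, S = E(K, T) = 0x23; 0x1B ⊕ 0x23 = 0x38.

P[1] = 0xBE, P[2] = 0xB9, P[3] = 0x38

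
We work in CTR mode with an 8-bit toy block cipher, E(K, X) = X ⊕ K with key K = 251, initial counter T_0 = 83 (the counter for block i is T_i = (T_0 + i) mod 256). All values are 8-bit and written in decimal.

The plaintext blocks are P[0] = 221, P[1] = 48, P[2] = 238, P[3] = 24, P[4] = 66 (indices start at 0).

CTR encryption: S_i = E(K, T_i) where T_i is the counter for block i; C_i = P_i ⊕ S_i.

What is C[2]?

C[2] = 64

C[0]: T = 83, S = E(K, T) = 168; 221 ⊕ 168 = 117.
C[1]: T = 84, S = E(K, T) = 175; 48 ⊕ 175 = 159.
C[2]: T = 85, S = E(K, T) = 174; 238 ⊕ 174 = 64.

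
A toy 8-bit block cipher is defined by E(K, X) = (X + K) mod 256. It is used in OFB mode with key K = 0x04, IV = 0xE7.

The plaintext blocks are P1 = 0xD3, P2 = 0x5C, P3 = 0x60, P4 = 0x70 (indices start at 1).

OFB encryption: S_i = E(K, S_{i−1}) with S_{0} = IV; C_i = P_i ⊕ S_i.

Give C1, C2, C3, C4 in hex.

C1: S = E(K, 0xE7) = 0xEB; 0xD3 ⊕ 0xEB = 0x38.
C2: S = E(K, 0xEB) = 0xEF; 0x5C ⊕ 0xEF = 0xB3.
C3: S = E(K, 0xEF) = 0xF3; 0x60 ⊕ 0xF3 = 0x93.
C4: S = E(K, 0xF3) = 0xF7; 0x70 ⊕ 0xF7 = 0x87.

C1 = 0x38, C2 = 0xB3, C3 = 0x93, C4 = 0x87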